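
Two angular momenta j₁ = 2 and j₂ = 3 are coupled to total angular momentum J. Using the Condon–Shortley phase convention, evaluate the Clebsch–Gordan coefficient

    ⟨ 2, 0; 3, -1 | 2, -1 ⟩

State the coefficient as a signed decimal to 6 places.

-0.377964

√[5·3!1!3!/8! · 2!2!2!4!1!3!] = √(36/7)
  +(−1)^1/∏(1,2,1,1,0,2)! = -1/4  (running -1/4)
  +(−1)^2/∏(2,1,0,0,1,3)! = 1/12  (running -1/6)
⟨..|..⟩ = √(36/7)·(-1/6) = -0.377964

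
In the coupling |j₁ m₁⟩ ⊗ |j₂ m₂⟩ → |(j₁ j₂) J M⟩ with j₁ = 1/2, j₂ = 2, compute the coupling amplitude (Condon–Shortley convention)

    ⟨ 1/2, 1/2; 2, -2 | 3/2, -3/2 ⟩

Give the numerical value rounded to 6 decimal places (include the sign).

j₁+j₂−J=1  J+j₁−j₂=0  J−j₁+j₂=3  j₁+j₂+J+1=5
(j₁±m₁, j₂±m₂, J±M) = (1,0,0,4,0,3)
P² = 144/5
sum k=0..0:
  [0] +1/6 = 1/6
S = 1/6
C² = P²·S² = 4/5 ; C = +0.894427

+0.894427  (= +√(4/5))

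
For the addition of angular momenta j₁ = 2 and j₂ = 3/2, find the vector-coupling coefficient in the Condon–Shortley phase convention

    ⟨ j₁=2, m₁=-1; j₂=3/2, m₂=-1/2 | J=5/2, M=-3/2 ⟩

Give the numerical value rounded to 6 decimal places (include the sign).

j₁+j₂−J=1  J+j₁−j₂=3  J−j₁+j₂=2  j₁+j₂+J+1=7
(j₁±m₁, j₂±m₂, J±M) = (1,3,1,2,1,4)
P² = 144/35
sum k=0..1:
  [0] +1/6 = 1/6
  [1] −1/4 = -1/4
S = -1/12
C² = P²·S² = 1/35 ; C = -0.169031

-0.169031  (= −√(1/35))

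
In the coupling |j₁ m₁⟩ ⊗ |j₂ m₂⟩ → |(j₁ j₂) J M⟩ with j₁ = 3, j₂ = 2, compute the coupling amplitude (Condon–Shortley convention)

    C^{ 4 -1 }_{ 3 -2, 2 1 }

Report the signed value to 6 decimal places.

√[9·1!5!3!/10! · 1!5!3!1!3!5!] = √(6480/7)
  +(−1)^0/∏(0,1,5,3,0,0)! = 1/720  (running 1/720)
  +(−1)^1/∏(1,0,4,2,1,1)! = -1/48  (running -7/360)
⟨..|..⟩ = √(6480/7)·(-7/360) = -0.591608

-0.591608  (= −√(7/20))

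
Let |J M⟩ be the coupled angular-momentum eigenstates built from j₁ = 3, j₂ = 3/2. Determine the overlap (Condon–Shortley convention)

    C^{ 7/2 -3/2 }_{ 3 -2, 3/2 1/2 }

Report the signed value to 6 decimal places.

−√(3/7) ≈ -0.654654

triangle: 1!·5!·2!/9! = 240/362880
(j±m)!: 1!·5!·2!·1!·2!·5! = 57600
prefactor² = (2J+1)·Δ·N² = 6400/21
  k=0: +1/(0!·1!·5!·2!·0!·0!) = 1/240
  k=1: −1/(1!·0!·4!·1!·1!·1!) = -1/24
Σ = -3/80  ⇒  CG² = 6400/21·(-3/80)² = 3/7
CG = −√(3/7) = -0.654654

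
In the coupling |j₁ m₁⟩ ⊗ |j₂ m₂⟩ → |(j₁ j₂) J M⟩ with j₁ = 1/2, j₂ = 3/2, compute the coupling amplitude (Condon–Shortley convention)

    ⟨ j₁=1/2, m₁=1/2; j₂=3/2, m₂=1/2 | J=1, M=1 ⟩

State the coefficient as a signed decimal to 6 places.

j₁+j₂−J=1  J+j₁−j₂=0  J−j₁+j₂=2  j₁+j₂+J+1=4
(j₁±m₁, j₂±m₂, J±M) = (1,0,2,1,2,0)
P² = 1
sum k=0..0:
  [0] +1/2 = 1/2
S = 1/2
C² = P²·S² = 1/4 ; C = +0.500000

+0.500000  (= +√(1/4))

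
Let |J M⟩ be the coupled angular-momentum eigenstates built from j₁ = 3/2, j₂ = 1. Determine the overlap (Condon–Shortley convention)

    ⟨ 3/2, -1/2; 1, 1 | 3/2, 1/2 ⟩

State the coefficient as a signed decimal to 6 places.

−√(8/15) = -0.730297

j₁+j₂−J=1  J+j₁−j₂=2  J−j₁+j₂=1  j₁+j₂+J+1=5
(j₁±m₁, j₂±m₂, J±M) = (1,2,2,0,2,1)
P² = 8/15
sum k=1..1:
  [1] −1/1 = -1
S = -1
C² = P²·S² = 8/15 ; C = -0.730297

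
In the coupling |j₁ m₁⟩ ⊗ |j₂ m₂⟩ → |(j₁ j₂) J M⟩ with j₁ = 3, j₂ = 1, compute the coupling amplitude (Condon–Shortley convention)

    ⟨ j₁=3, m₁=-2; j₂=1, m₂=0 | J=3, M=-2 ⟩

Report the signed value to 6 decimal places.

√[7·1!5!1!/8! · 1!5!1!1!1!5!] = √(300)
  +(−1)^0/∏(0,1,5,1,0,0)! = 1/120  (running 1/120)
  +(−1)^1/∏(1,0,4,0,1,1)! = -1/24  (running -1/30)
⟨..|..⟩ = √(300)·(-1/30) = -0.577350

−√(1/3) ≈ -0.577350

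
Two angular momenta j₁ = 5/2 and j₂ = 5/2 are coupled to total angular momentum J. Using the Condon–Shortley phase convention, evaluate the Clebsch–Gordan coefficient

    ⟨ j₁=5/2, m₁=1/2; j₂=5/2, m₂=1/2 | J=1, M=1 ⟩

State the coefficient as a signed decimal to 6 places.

j₁+j₂−J=4  J+j₁−j₂=1  J−j₁+j₂=1  j₁+j₂+J+1=7
(j₁±m₁, j₂±m₂, J±M) = (3,2,3,2,2,0)
P² = 144/35
sum k=2..2:
  [2] +1/4 = 1/4
S = 1/4
C² = P²·S² = 9/35 ; C = +0.507093

+√(9/35) ≈ +0.507093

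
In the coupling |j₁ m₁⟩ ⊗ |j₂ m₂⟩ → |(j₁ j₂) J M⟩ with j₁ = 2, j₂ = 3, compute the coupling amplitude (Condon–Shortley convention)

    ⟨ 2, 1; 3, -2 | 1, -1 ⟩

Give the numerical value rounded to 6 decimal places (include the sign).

−√(2/7) = -0.534522

√[3·4!0!2!/7! · 3!1!1!5!0!2!] = √(288/7)
  +(−1)^1/∏(1,3,0,0,0,2)! = -1/12  (running -1/12)
⟨..|..⟩ = √(288/7)·(-1/12) = -0.534522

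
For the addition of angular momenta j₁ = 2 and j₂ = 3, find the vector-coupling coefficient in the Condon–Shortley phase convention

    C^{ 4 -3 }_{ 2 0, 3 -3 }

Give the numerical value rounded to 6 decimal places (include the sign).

+0.670820  (= +√(9/20))

√[9·1!3!5!/10! · 2!2!0!6!1!7!] = √(25920)
  +(−1)^0/∏(0,1,2,0,1,5)! = 1/240  (running 1/240)
⟨..|..⟩ = √(25920)·(1/240) = +0.670820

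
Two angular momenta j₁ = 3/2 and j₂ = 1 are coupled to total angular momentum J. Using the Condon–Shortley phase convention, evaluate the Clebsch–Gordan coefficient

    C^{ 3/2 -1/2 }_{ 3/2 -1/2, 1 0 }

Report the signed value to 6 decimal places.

−√(1/15) ≈ -0.258199

triangle: 1!*2!*1!/5! = 2/120
(j±m)!: 1!*2!*1!*1!*1!*2! = 4
prefactor² = (2J+1)*Δ*N² = 4/15
  k=0: +1/(0!*1!*2!*1!*0!*0!) = 1/2
  k=1: −1/(1!*0!*1!*0!*1!*1!) = -1
Σ = -1/2  ⇒  CG² = 4/15*(-1/2)² = 1/15
CG = −√(1/15) = -0.258199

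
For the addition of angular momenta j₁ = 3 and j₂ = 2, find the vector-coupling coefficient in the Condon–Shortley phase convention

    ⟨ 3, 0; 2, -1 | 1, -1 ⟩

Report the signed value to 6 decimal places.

−√(3/35) ≈ -0.292770

j₁+j₂−J=4  J+j₁−j₂=2  J−j₁+j₂=0  j₁+j₂+J+1=7
(j₁±m₁, j₂±m₂, J±M) = (3,3,1,3,0,2)
P² = 432/35
sum k=1..1:
  [1] −1/12 = -1/12
S = -1/12
C² = P²·S² = 3/35 ; C = -0.292770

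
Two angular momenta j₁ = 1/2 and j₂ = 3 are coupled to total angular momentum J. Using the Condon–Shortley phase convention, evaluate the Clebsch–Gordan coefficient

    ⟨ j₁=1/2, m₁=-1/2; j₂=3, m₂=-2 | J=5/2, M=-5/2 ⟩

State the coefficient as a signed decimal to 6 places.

j₁+j₂−J=1  J+j₁−j₂=0  J−j₁+j₂=5  j₁+j₂+J+1=7
(j₁±m₁, j₂±m₂, J±M) = (0,1,1,5,0,5)
P² = 14400/7
sum k=1..1:
  [1] −1/120 = -1/120
S = -1/120
C² = P²·S² = 1/7 ; C = -0.377964

−√(1/7) ≈ -0.377964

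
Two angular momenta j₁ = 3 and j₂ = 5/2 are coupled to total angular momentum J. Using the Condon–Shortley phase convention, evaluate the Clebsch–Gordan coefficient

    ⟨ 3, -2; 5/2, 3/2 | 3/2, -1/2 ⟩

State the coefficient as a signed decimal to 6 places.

√[4·4!2!1!/8! · 1!5!4!1!1!2!] = √(192/7)
  +(−1)^3/∏(3,1,2,1,0,0)! = -1/12  (running -1/12)
  +(−1)^4/∏(4,0,1,0,1,1)! = 1/24  (running -1/24)
⟨..|..⟩ = √(192/7)·(-1/24) = -0.218218

-0.218218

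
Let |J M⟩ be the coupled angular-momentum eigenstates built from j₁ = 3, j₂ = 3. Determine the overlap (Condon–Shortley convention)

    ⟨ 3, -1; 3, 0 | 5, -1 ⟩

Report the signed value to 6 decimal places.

triangle: 1!·5!·5!/12! = 14400/479001600
(j±m)!: 2!·4!·3!·3!·4!·6! = 29859840
prefactor² = (2J+1)·Δ·N² = 69120/7
  k=0: +1/(0!·1!·4!·3!·1!·2!) = 1/288
  k=1: −1/(1!·0!·3!·2!·2!·3!) = -1/144
Σ = -1/288  ⇒  CG² = 69120/7·(-1/288)² = 5/42
CG = −√(5/42) = -0.345033

−√(5/42) = -0.345033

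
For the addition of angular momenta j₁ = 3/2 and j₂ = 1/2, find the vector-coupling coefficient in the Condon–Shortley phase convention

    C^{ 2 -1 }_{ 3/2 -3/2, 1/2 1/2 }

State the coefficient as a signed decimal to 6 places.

+√(1/4) = +0.500000

j₁+j₂−J=0  J+j₁−j₂=3  J−j₁+j₂=1  j₁+j₂+J+1=5
(j₁±m₁, j₂±m₂, J±M) = (0,3,1,0,1,3)
P² = 9
sum k=0..0:
  [0] +1/6 = 1/6
S = 1/6
C² = P²·S² = 1/4 ; C = +0.500000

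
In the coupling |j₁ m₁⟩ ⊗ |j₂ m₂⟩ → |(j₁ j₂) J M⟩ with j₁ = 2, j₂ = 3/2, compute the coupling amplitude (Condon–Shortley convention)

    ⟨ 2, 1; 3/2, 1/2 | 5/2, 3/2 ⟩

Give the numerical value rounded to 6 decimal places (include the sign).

+√(1/35) = +0.169031

triangle: 1!·3!·2!/7! = 12/5040
(j±m)!: 3!·1!·2!·1!·4!·1! = 288
prefactor² = (2J+1)·Δ·N² = 144/35
  k=0: +1/(0!·1!·1!·2!·2!·0!) = 1/4
  k=1: −1/(1!·0!·0!·1!·3!·1!) = -1/6
Σ = 1/12  ⇒  CG² = 144/35·1/12² = 1/35
CG = +√(1/35) = +0.169031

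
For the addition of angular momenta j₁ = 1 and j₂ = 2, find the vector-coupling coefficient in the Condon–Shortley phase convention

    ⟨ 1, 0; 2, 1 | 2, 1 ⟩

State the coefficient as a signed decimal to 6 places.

-0.408248

j₁+j₂−J=1  J+j₁−j₂=1  J−j₁+j₂=3  j₁+j₂+J+1=6
(j₁±m₁, j₂±m₂, J±M) = (1,1,3,1,3,1)
P² = 3/2
sum k=0..1:
  [0] +1/6 = 1/6
  [1] −1/2 = -1/2
S = -1/3
C² = P²·S² = 1/6 ; C = -0.408248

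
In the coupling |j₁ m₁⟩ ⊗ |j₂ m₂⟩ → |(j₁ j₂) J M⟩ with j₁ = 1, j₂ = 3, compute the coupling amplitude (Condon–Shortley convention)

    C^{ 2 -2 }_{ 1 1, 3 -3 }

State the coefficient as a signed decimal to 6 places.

triangle: 2!×0!×4!/7! = 48/5040
(j±m)!: 2!×0!×0!×6!×0!×4! = 34560
prefactor² = (2J+1)×Δ×N² = 11520/7
  k=0: +1/(0!×2!×0!×0!×0!×4!) = 1/48
Σ = 1/48  ⇒  CG² = 11520/7×1/48² = 5/7
CG = +√(5/7) = +0.845154

+√(5/7) = +0.845154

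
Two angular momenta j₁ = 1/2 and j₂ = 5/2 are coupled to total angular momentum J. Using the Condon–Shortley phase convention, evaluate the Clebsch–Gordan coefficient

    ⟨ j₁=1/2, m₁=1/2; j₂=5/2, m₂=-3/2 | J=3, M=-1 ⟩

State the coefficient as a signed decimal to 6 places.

triangle: 0!·1!·5!/7! = 120/5040
(j±m)!: 1!·0!·1!·4!·2!·4! = 1152
prefactor² = (2J+1)·Δ·N² = 192
  k=0: +1/(0!·0!·0!·1!·1!·4!) = 1/24
Σ = 1/24  ⇒  CG² = 192·1/24² = 1/3
CG = +√(1/3) = +0.577350

+√(1/3) ≈ +0.577350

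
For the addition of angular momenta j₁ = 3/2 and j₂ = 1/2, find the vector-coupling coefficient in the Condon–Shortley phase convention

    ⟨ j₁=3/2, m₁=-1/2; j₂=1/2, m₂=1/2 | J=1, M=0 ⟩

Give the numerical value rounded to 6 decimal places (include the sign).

-0.707107

triangle: 1!·2!·0!/4! = 2/24
(j±m)!: 1!·2!·1!·0!·1!·1! = 2
prefactor² = (2J+1)·Δ·N² = 1/2
  k=1: −1/(1!·0!·1!·0!·1!·0!) = -1
Σ = -1  ⇒  CG² = 1/2·(-1)² = 1/2
CG = −√(1/2) = -0.707107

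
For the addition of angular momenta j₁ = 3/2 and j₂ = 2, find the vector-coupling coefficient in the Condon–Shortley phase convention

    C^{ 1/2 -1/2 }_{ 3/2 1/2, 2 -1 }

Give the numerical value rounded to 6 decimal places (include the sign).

j₁+j₂−J=3  J+j₁−j₂=0  J−j₁+j₂=1  j₁+j₂+J+1=5
(j₁±m₁, j₂±m₂, J±M) = (2,1,1,3,0,1)
P² = 6/5
sum k=1..1:
  [1] −1/2 = -1/2
S = -1/2
C² = P²·S² = 3/10 ; C = -0.547723

-0.547723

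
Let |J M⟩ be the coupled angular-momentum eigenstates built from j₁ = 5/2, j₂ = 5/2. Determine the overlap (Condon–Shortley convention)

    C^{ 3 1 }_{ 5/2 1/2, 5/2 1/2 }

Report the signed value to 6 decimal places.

√[7·2!3!3!/9! · 3!2!3!2!4!2!] = √(48/5)
  +(−1)^0/∏(0,2,2,3,1,0)! = 1/24  (running 1/24)
  +(−1)^1/∏(1,1,1,2,2,1)! = -1/4  (running -5/24)
  +(−1)^2/∏(2,0,0,1,3,2)! = 1/24  (running -1/6)
⟨..|..⟩ = √(48/5)·(-1/6) = -0.516398

-0.516398  (= −√(4/15))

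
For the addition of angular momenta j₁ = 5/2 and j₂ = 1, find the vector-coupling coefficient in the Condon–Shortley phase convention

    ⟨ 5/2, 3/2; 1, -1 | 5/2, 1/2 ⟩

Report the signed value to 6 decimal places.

j₁+j₂−J=1  J+j₁−j₂=4  J−j₁+j₂=1  j₁+j₂+J+1=7
(j₁±m₁, j₂±m₂, J±M) = (4,1,0,2,3,2)
P² = 576/35
sum k=0..0:
  [0] +1/6 = 1/6
S = 1/6
C² = P²·S² = 16/35 ; C = +0.676123

+√(16/35) ≈ +0.676123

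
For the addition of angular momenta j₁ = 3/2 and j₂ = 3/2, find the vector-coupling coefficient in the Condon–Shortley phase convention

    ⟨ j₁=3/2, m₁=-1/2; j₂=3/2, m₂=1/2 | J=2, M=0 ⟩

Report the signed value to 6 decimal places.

j₁+j₂−J=1  J+j₁−j₂=2  J−j₁+j₂=2  j₁+j₂+J+1=6
(j₁±m₁, j₂±m₂, J±M) = (1,2,2,1,2,2)
P² = 4/9
sum k=0..1:
  [0] +1/4 = 1/4
  [1] −1/1 = -1
S = -3/4
C² = P²·S² = 1/4 ; C = -0.500000

-0.500000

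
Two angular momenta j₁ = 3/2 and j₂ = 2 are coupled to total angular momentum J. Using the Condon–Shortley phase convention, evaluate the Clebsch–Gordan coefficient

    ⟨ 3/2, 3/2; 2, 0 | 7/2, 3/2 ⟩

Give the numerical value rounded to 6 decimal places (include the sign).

j₁+j₂−J=0  J+j₁−j₂=3  J−j₁+j₂=4  j₁+j₂+J+1=8
(j₁±m₁, j₂±m₂, J±M) = (3,0,2,2,5,2)
P² = 1152/7
sum k=0..0:
  [0] +1/24 = 1/24
S = 1/24
C² = P²·S² = 2/7 ; C = +0.534522

+0.534522  (= +√(2/7))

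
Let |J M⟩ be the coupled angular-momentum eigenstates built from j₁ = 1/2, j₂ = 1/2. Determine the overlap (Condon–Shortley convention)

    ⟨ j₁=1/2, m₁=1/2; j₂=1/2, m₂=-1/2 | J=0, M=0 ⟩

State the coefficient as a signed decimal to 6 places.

+√(1/2) = +0.707107

triangle: 1!*0!*0!/2! = 1/2
(j±m)!: 1!*0!*0!*1!*0!*0! = 1
prefactor² = (2J+1)*Δ*N² = 1/2
  k=0: +1/(0!*1!*0!*0!*0!*0!) = 1
Σ = 1  ⇒  CG² = 1/2*1² = 1/2
CG = +√(1/2) = +0.707107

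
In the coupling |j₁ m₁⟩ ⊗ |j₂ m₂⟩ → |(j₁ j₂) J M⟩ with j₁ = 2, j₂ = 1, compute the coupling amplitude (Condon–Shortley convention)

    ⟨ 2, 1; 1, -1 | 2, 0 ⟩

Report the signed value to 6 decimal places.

j₁+j₂−J=1  J+j₁−j₂=3  J−j₁+j₂=1  j₁+j₂+J+1=6
(j₁±m₁, j₂±m₂, J±M) = (3,1,0,2,2,2)
P² = 2
sum k=0..0:
  [0] +1/2 = 1/2
S = 1/2
C² = P²·S² = 1/2 ; C = +0.707107

+√(1/2) ≈ +0.707107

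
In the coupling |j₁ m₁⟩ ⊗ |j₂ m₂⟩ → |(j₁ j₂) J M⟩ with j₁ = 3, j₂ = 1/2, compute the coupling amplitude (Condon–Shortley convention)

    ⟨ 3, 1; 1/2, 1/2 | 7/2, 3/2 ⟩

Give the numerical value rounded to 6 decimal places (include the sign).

j₁+j₂−J=0  J+j₁−j₂=6  J−j₁+j₂=1  j₁+j₂+J+1=8
(j₁±m₁, j₂±m₂, J±M) = (4,2,1,0,5,2)
P² = 11520/7
sum k=0..0:
  [0] +1/48 = 1/48
S = 1/48
C² = P²·S² = 5/7 ; C = +0.845154

+√(5/7) ≈ +0.845154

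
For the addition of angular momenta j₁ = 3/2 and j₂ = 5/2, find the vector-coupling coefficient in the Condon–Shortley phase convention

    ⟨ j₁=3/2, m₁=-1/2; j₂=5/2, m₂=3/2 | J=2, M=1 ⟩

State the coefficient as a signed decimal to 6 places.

+√(1/42) = +0.154303

triangle: 2!·1!·3!/7! = 12/5040
(j±m)!: 1!·2!·4!·1!·3!·1! = 288
prefactor² = (2J+1)·Δ·N² = 24/7
  k=1: −1/(1!·1!·1!·3!·0!·0!) = -1/6
  k=2: +1/(2!·0!·0!·2!·1!·1!) = 1/4
Σ = 1/12  ⇒  CG² = 24/7·1/12² = 1/42
CG = +√(1/42) = +0.154303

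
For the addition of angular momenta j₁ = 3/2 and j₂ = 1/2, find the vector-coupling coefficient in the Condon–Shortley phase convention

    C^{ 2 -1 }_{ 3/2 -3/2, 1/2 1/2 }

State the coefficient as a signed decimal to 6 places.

j₁+j₂−J=0  J+j₁−j₂=3  J−j₁+j₂=1  j₁+j₂+J+1=5
(j₁±m₁, j₂±m₂, J±M) = (0,3,1,0,1,3)
P² = 9
sum k=0..0:
  [0] +1/6 = 1/6
S = 1/6
C² = P²·S² = 1/4 ; C = +0.500000

+√(1/4) ≈ +0.500000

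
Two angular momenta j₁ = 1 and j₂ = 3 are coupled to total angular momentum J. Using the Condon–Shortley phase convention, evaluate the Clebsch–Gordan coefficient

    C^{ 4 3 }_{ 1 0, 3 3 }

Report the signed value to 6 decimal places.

j₁+j₂−J=0  J+j₁−j₂=2  J−j₁+j₂=6  j₁+j₂+J+1=9
(j₁±m₁, j₂±m₂, J±M) = (1,1,6,0,7,1)
P² = 129600
sum k=0..0:
  [0] +1/720 = 1/720
S = 1/720
C² = P²·S² = 1/4 ; C = +0.500000

+0.500000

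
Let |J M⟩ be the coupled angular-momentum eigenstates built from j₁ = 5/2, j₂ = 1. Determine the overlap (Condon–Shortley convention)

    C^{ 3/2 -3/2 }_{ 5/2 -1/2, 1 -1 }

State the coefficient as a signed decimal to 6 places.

j₁+j₂−J=2  J+j₁−j₂=3  J−j₁+j₂=0  j₁+j₂+J+1=6
(j₁±m₁, j₂±m₂, J±M) = (2,3,0,2,0,3)
P² = 48/5
sum k=0..0:
  [0] +1/12 = 1/12
S = 1/12
C² = P²·S² = 1/15 ; C = +0.258199

+0.258199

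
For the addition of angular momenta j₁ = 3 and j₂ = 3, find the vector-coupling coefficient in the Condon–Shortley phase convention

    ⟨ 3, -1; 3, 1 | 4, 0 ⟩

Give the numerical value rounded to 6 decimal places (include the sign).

√[9·2!4!4!/11! · 2!4!4!2!4!4!] = √(663552/1925)
  +(−1)^0/∏(0,2,4,4,0,0)! = 1/1152  (running 1/1152)
  +(−1)^1/∏(1,1,3,3,1,1)! = -1/36  (running -31/1152)
  +(−1)^2/∏(2,0,2,2,2,2)! = 1/32  (running 5/1152)
⟨..|..⟩ = √(663552/1925)·(5/1152) = +0.080582

+0.080582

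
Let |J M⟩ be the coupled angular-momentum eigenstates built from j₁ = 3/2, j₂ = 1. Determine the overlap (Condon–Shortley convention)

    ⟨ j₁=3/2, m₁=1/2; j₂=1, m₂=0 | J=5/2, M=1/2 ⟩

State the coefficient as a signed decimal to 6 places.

√[6·0!3!2!/6! · 2!1!1!1!3!2!] = √(12/5)
  +(−1)^0/∏(0,0,1,1,2,1)! = 1/2  (running 1/2)
⟨..|..⟩ = √(12/5)·(1/2) = +0.774597

+0.774597  (= +√(3/5))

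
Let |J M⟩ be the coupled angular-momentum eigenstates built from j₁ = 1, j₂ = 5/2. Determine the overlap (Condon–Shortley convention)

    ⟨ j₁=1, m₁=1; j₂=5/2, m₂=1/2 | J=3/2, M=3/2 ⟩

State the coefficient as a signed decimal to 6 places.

+0.258199  (= +√(1/15))

j₁+j₂−J=2  J+j₁−j₂=0  J−j₁+j₂=3  j₁+j₂+J+1=6
(j₁±m₁, j₂±m₂, J±M) = (2,0,3,2,3,0)
P² = 48/5
sum k=0..0:
  [0] +1/12 = 1/12
S = 1/12
C² = P²·S² = 1/15 ; C = +0.258199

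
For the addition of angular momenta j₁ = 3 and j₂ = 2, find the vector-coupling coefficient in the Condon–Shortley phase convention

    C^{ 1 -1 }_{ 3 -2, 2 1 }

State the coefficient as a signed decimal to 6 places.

-0.534522  (= −√(2/7))

j₁+j₂−J=4  J+j₁−j₂=2  J−j₁+j₂=0  j₁+j₂+J+1=7
(j₁±m₁, j₂±m₂, J±M) = (1,5,3,1,0,2)
P² = 288/7
sum k=3..3:
  [3] −1/12 = -1/12
S = -1/12
C² = P²·S² = 2/7 ; C = -0.534522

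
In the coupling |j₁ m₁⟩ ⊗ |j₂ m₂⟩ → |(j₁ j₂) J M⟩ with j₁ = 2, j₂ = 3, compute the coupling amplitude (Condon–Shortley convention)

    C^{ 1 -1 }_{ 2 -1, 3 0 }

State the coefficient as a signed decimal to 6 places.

√[3·4!0!2!/7! · 1!3!3!3!0!2!] = √(432/35)
  +(−1)^3/∏(3,1,0,0,0,2)! = -1/12  (running -1/12)
⟨..|..⟩ = √(432/35)·(-1/12) = -0.292770

−√(3/35) = -0.292770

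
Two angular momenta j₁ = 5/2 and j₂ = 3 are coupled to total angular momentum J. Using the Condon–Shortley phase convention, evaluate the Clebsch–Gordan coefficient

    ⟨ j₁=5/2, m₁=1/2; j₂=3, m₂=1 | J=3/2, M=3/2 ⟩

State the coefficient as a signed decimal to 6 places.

√[4·4!1!2!/8! · 3!2!4!2!3!0!] = √(576/35)
  +(−1)^2/∏(2,2,0,2,1,0)! = 1/8  (running 1/8)
⟨..|..⟩ = √(576/35)·(1/8) = +0.507093

+0.507093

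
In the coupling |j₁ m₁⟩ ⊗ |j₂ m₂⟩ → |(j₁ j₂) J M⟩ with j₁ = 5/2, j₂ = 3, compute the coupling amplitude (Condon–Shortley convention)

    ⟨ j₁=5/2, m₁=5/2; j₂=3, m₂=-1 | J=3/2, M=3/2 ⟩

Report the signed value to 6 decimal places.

+0.267261  (= +√(1/14))

j₁+j₂−J=4  J+j₁−j₂=1  J−j₁+j₂=2  j₁+j₂+J+1=8
(j₁±m₁, j₂±m₂, J±M) = (5,0,2,4,3,0)
P² = 1152/7
sum k=0..0:
  [0] +1/48 = 1/48
S = 1/48
C² = P²·S² = 1/14 ; C = +0.267261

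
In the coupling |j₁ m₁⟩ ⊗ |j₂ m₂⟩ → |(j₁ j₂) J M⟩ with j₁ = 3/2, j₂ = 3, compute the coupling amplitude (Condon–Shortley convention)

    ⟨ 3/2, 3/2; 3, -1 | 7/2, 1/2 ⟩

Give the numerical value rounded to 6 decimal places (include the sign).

+0.617213

j₁+j₂−J=1  J+j₁−j₂=2  J−j₁+j₂=5  j₁+j₂+J+1=9
(j₁±m₁, j₂±m₂, J±M) = (3,0,2,4,4,3)
P² = 1536/7
sum k=0..0:
  [0] +1/24 = 1/24
S = 1/24
C² = P²·S² = 8/21 ; C = +0.617213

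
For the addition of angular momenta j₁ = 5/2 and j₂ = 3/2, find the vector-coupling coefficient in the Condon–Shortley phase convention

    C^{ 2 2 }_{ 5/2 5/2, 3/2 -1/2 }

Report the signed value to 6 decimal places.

j₁+j₂−J=2  J+j₁−j₂=3  J−j₁+j₂=1  j₁+j₂+J+1=7
(j₁±m₁, j₂±m₂, J±M) = (5,0,1,2,4,0)
P² = 480/7
sum k=0..0:
  [0] +1/12 = 1/12
S = 1/12
C² = P²·S² = 10/21 ; C = +0.690066

+0.690066  (= +√(10/21))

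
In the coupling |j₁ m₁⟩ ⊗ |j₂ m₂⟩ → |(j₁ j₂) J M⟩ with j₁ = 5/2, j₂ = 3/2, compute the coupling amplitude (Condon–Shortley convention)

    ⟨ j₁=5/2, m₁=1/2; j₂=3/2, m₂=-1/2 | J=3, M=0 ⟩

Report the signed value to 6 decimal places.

√[7·1!4!2!/8! · 3!2!1!2!3!3!] = √(36/5)
  +(−1)^0/∏(0,1,2,1,2,1)! = 1/4  (running 1/4)
  +(−1)^1/∏(1,0,1,0,3,2)! = -1/12  (running 1/6)
⟨..|..⟩ = √(36/5)·(1/6) = +0.447214

+√(1/5) = +0.447214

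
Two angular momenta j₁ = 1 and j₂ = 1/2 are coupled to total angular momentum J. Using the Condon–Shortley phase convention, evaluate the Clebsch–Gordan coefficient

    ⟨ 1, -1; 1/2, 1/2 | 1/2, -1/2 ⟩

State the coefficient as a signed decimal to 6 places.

-0.816497

j₁+j₂−J=1  J+j₁−j₂=1  J−j₁+j₂=0  j₁+j₂+J+1=3
(j₁±m₁, j₂±m₂, J±M) = (0,2,1,0,0,1)
P² = 2/3
sum k=1..1:
  [1] −1/1 = -1
S = -1
C² = P²·S² = 2/3 ; C = -0.816497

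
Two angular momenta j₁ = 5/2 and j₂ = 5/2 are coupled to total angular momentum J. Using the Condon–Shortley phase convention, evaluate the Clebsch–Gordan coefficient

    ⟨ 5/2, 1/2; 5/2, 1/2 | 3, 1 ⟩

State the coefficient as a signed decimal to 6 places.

-0.516398  (= −√(4/15))

√[7·2!3!3!/9! · 3!2!3!2!4!2!] = √(48/5)
  +(−1)^0/∏(0,2,2,3,1,0)! = 1/24  (running 1/24)
  +(−1)^1/∏(1,1,1,2,2,1)! = -1/4  (running -5/24)
  +(−1)^2/∏(2,0,0,1,3,2)! = 1/24  (running -1/6)
⟨..|..⟩ = √(48/5)·(-1/6) = -0.516398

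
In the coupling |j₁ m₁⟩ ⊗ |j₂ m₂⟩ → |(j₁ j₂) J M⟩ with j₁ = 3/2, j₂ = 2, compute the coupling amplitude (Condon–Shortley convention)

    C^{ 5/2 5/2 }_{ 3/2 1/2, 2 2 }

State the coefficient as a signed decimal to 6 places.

√[6·1!2!3!/7! · 2!1!4!0!5!0!] = √(576/7)
  +(−1)^1/∏(1,0,0,3,2,0)! = -1/12  (running -1/12)
⟨..|..⟩ = √(576/7)·(-1/12) = -0.755929

−√(4/7) = -0.755929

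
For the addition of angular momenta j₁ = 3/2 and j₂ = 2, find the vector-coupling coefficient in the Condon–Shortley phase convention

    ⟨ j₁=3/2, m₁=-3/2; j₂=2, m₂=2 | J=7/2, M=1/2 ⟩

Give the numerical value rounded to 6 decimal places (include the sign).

triangle: 0!*3!*4!/8! = 144/40320
(j±m)!: 0!*3!*4!*0!*4!*3! = 20736
prefactor² = (2J+1)*Δ*N² = 20736/35
  k=0: +1/(0!*0!*3!*4!*0!*0!) = 1/144
Σ = 1/144  ⇒  CG² = 20736/35*1/144² = 1/35
CG = +√(1/35) = +0.169031

+√(1/35) = +0.169031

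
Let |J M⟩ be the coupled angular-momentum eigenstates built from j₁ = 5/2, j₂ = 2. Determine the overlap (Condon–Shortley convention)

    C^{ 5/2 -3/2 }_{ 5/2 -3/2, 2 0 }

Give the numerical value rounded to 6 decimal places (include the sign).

-0.119523  (= −√(1/70))

triangle: 2!·3!·2!/8! = 24/40320
(j±m)!: 1!·4!·2!·2!·1!·4! = 2304
prefactor² = (2J+1)·Δ·N² = 288/35
  k=1: −1/(1!·1!·3!·1!·0!·1!) = -1/6
  k=2: +1/(2!·0!·2!·0!·1!·2!) = 1/8
Σ = -1/24  ⇒  CG² = 288/35·(-1/24)² = 1/70
CG = −√(1/70) = -0.119523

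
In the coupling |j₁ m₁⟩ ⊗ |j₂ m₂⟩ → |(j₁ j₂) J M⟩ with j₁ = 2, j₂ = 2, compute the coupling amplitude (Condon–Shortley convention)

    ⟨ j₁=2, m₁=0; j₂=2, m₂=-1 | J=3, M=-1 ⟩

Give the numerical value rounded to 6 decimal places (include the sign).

triangle: 1!×3!×3!/8! = 36/40320
(j±m)!: 2!×2!×1!×3!×2!×4! = 1152
prefactor² = (2J+1)×Δ×N² = 36/5
  k=0: +1/(0!×1!×2!×1!×1!×2!) = 1/4
  k=1: −1/(1!×0!×1!×0!×2!×3!) = -1/12
Σ = 1/6  ⇒  CG² = 36/5×1/6² = 1/5
CG = +√(1/5) = +0.447214

+0.447214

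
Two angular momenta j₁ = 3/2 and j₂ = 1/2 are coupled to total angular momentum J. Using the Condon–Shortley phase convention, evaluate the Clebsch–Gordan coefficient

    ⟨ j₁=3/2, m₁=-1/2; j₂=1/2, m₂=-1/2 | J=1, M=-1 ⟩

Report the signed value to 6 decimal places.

+√(1/4) = +0.500000

j₁+j₂−J=1  J+j₁−j₂=2  J−j₁+j₂=0  j₁+j₂+J+1=4
(j₁±m₁, j₂±m₂, J±M) = (1,2,0,1,0,2)
P² = 1
sum k=0..0:
  [0] +1/2 = 1/2
S = 1/2
C² = P²·S² = 1/4 ; C = +0.500000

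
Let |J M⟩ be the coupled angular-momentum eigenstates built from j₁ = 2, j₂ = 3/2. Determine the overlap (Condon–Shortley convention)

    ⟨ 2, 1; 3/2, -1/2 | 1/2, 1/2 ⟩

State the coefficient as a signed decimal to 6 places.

j₁+j₂−J=3  J+j₁−j₂=1  J−j₁+j₂=0  j₁+j₂+J+1=5
(j₁±m₁, j₂±m₂, J±M) = (3,1,1,2,1,0)
P² = 6/5
sum k=1..1:
  [1] −1/2 = -1/2
S = -1/2
C² = P²·S² = 3/10 ; C = -0.547723

-0.547723  (= −√(3/10))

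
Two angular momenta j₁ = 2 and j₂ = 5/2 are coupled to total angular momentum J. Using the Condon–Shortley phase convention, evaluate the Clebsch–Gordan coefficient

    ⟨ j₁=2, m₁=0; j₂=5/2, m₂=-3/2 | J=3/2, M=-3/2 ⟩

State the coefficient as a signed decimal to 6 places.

j₁+j₂−J=3  J+j₁−j₂=1  J−j₁+j₂=2  j₁+j₂+J+1=7
(j₁±m₁, j₂±m₂, J±M) = (2,2,1,4,0,3)
P² = 192/35
sum k=1..1:
  [1] −1/4 = -1/4
S = -1/4
C² = P²·S² = 12/35 ; C = -0.585540

−√(12/35) ≈ -0.585540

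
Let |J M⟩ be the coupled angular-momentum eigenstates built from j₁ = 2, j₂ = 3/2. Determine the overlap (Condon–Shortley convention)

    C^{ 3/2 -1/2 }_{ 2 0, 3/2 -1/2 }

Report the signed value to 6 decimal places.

√[4·2!2!1!/6! · 2!2!1!2!1!2!] = √(16/45)
  +(−1)^0/∏(0,2,2,1,0,0)! = 1/4  (running 1/4)
  +(−1)^1/∏(1,1,1,0,1,1)! = -1  (running -3/4)
⟨..|..⟩ = √(16/45)·(-3/4) = -0.447214

-0.447214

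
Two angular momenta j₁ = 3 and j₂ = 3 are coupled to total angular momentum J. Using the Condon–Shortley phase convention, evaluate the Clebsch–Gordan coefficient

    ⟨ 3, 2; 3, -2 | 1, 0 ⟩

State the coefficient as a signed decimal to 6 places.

−√(1/7) ≈ -0.377964

√[3·5!1!1!/8! · 5!1!1!5!1!1!] = √(900/7)
  +(−1)^0/∏(0,5,1,1,0,0)! = 1/120  (running 1/120)
  +(−1)^1/∏(1,4,0,0,1,1)! = -1/24  (running -1/30)
⟨..|..⟩ = √(900/7)·(-1/30) = -0.377964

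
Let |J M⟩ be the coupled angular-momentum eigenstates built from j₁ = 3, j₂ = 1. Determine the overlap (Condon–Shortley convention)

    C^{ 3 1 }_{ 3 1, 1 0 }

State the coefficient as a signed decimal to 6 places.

j₁+j₂−J=1  J+j₁−j₂=5  J−j₁+j₂=1  j₁+j₂+J+1=8
(j₁±m₁, j₂±m₂, J±M) = (4,2,1,1,4,2)
P² = 48
sum k=0..1:
  [0] +1/12 = 1/12
  [1] −1/24 = -1/24
S = 1/24
C² = P²·S² = 1/12 ; C = +0.288675

+√(1/12) ≈ +0.288675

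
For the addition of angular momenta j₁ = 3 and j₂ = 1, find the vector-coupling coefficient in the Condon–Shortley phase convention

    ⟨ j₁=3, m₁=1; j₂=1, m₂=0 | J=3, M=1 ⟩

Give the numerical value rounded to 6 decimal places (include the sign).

+√(1/12) = +0.288675

j₁+j₂−J=1  J+j₁−j₂=5  J−j₁+j₂=1  j₁+j₂+J+1=8
(j₁±m₁, j₂±m₂, J±M) = (4,2,1,1,4,2)
P² = 48
sum k=0..1:
  [0] +1/12 = 1/12
  [1] −1/24 = -1/24
S = 1/24
C² = P²·S² = 1/12 ; C = +0.288675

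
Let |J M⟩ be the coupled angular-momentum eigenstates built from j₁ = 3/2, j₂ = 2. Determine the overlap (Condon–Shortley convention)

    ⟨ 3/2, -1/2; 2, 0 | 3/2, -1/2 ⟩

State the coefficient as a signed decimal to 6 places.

-0.447214

j₁+j₂−J=2  J+j₁−j₂=1  J−j₁+j₂=2  j₁+j₂+J+1=6
(j₁±m₁, j₂±m₂, J±M) = (1,2,2,2,1,2)
P² = 16/45
sum k=1..2:
  [1] −1/1 = -1
  [2] +1/4 = 1/4
S = -3/4
C² = P²·S² = 1/5 ; C = -0.447214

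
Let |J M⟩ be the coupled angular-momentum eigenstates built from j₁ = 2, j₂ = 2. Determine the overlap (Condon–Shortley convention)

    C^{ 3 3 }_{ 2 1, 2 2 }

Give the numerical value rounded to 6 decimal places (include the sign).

j₁+j₂−J=1  J+j₁−j₂=3  J−j₁+j₂=3  j₁+j₂+J+1=8
(j₁±m₁, j₂±m₂, J±M) = (3,1,4,0,6,0)
P² = 648
sum k=1..1:
  [1] −1/36 = -1/36
S = -1/36
C² = P²·S² = 1/2 ; C = -0.707107

−√(1/2) ≈ -0.707107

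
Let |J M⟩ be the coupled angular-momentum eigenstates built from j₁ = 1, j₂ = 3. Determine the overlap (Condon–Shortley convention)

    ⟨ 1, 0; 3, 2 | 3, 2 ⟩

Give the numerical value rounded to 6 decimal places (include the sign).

√[7·1!1!5!/8! · 1!1!5!1!5!1!] = √(300)
  +(−1)^0/∏(0,1,1,5,0,0)! = 1/120  (running 1/120)
  +(−1)^1/∏(1,0,0,4,1,1)! = -1/24  (running -1/30)
⟨..|..⟩ = √(300)·(-1/30) = -0.577350

−√(1/3) = -0.577350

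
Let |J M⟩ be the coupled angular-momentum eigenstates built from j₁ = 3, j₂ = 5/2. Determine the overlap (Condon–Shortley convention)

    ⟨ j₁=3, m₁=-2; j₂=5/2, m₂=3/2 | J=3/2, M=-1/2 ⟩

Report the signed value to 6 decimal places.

−√(1/21) ≈ -0.218218

j₁+j₂−J=4  J+j₁−j₂=2  J−j₁+j₂=1  j₁+j₂+J+1=8
(j₁±m₁, j₂±m₂, J±M) = (1,5,4,1,1,2)
P² = 192/7
sum k=3..4:
  [3] −1/12 = -1/12
  [4] +1/24 = 1/24
S = -1/24
C² = P²·S² = 1/21 ; C = -0.218218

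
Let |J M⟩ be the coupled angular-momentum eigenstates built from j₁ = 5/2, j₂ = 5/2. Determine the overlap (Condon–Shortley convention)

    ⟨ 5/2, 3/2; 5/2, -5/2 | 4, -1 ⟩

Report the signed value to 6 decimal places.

j₁+j₂−J=1  J+j₁−j₂=4  J−j₁+j₂=4  j₁+j₂+J+1=10
(j₁±m₁, j₂±m₂, J±M) = (4,1,0,5,3,5)
P² = 20736/7
sum k=0..0:
  [0] +1/144 = 1/144
S = 1/144
C² = P²·S² = 1/7 ; C = +0.377964

+0.377964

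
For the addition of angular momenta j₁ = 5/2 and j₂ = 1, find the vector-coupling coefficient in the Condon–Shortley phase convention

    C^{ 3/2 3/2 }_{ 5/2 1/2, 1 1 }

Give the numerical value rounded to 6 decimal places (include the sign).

√[4·2!3!0!/6! · 3!2!2!0!3!0!] = √(48/5)
  +(−1)^2/∏(2,0,0,0,3,0)! = 1/12  (running 1/12)
⟨..|..⟩ = √(48/5)·(1/12) = +0.258199

+√(1/15) = +0.258199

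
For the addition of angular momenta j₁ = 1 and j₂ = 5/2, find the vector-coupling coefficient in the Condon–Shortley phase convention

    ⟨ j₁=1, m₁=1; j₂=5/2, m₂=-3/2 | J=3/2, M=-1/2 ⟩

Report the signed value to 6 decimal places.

√[4·2!0!3!/6! · 2!0!1!4!1!2!] = √(32/5)
  +(−1)^0/∏(0,2,0,1,0,2)! = 1/4  (running 1/4)
⟨..|..⟩ = √(32/5)·(1/4) = +0.632456

+√(2/5) ≈ +0.632456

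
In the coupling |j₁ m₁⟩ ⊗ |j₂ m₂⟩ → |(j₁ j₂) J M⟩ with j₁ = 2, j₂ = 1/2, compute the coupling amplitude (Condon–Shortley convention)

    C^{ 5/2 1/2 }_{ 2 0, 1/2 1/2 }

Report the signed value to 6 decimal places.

+0.774597

j₁+j₂−J=0  J+j₁−j₂=4  J−j₁+j₂=1  j₁+j₂+J+1=6
(j₁±m₁, j₂±m₂, J±M) = (2,2,1,0,3,2)
P² = 48/5
sum k=0..0:
  [0] +1/4 = 1/4
S = 1/4
C² = P²·S² = 3/5 ; C = +0.774597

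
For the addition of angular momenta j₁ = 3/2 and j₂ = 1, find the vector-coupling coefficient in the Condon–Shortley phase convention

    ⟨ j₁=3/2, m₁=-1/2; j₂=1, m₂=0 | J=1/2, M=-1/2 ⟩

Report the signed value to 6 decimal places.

-0.577350  (= −√(1/3))

j₁+j₂−J=2  J+j₁−j₂=1  J−j₁+j₂=0  j₁+j₂+J+1=4
(j₁±m₁, j₂±m₂, J±M) = (1,2,1,1,0,1)
P² = 1/3
sum k=1..1:
  [1] −1/1 = -1
S = -1
C² = P²·S² = 1/3 ; C = -0.577350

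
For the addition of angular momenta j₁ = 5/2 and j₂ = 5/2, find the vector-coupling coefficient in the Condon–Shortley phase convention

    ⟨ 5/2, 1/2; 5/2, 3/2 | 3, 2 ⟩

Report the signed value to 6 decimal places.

triangle: 2!×3!×3!/9! = 72/362880
(j±m)!: 3!×2!×4!×1!×5!×1! = 34560
prefactor² = (2J+1)×Δ×N² = 48
  k=1: −1/(1!×1!×1!×3!×2!×0!) = -1/12
  k=2: +1/(2!×0!×0!×2!×3!×1!) = 1/24
Σ = -1/24  ⇒  CG² = 48×(-1/24)² = 1/12
CG = −√(1/12) = -0.288675

−√(1/12) = -0.288675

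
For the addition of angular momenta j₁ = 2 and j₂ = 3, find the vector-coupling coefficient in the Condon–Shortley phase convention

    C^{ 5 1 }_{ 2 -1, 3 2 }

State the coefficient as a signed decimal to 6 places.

+√(4/35) = +0.338062

triangle: 0!*4!*6!/11! = 17280/39916800
(j±m)!: 1!*3!*5!*1!*6!*4! = 12441600
prefactor² = (2J+1)*Δ*N² = 414720/7
  k=0: +1/(0!*0!*3!*5!*1!*1!) = 1/720
Σ = 1/720  ⇒  CG² = 414720/7*1/720² = 4/35
CG = +√(4/35) = +0.338062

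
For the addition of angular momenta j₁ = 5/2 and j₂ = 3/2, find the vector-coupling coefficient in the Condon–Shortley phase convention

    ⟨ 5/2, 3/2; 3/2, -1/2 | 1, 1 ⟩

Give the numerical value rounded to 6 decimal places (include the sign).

−√(3/10) ≈ -0.547723

j₁+j₂−J=3  J+j₁−j₂=2  J−j₁+j₂=0  j₁+j₂+J+1=6
(j₁±m₁, j₂±m₂, J±M) = (4,1,1,2,2,0)
P² = 24/5
sum k=1..1:
  [1] −1/4 = -1/4
S = -1/4
C² = P²·S² = 3/10 ; C = -0.547723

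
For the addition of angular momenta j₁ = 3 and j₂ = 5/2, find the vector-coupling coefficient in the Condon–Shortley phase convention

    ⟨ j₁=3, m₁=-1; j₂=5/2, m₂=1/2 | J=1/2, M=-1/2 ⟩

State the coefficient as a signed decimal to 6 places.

√[2·5!1!0!/7! · 2!4!3!2!0!1!] = √(192/7)
  +(−1)^3/∏(3,2,1,0,0,0)! = -1/12  (running -1/12)
⟨..|..⟩ = √(192/7)·(-1/12) = -0.436436

−√(4/21) ≈ -0.436436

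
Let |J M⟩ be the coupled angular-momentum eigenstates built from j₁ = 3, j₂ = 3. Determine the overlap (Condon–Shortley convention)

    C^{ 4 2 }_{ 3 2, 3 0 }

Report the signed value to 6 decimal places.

+√(3/154) = +0.139573

triangle: 2!*4!*4!/11! = 1152/39916800
(j±m)!: 5!*1!*3!*3!*6!*2! = 6220800
prefactor² = (2J+1)*Δ*N² = 124416/77
  k=0: +1/(0!*2!*1!*3!*3!*1!) = 1/72
  k=1: −1/(1!*1!*0!*2!*4!*2!) = -1/96
Σ = 1/288  ⇒  CG² = 124416/77*1/288² = 3/154
CG = +√(3/154) = +0.139573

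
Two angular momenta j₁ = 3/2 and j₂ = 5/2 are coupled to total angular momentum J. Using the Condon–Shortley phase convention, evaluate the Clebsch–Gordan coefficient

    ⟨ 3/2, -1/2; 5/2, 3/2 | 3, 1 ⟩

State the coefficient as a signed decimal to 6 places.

j₁+j₂−J=1  J+j₁−j₂=2  J−j₁+j₂=4  j₁+j₂+J+1=8
(j₁±m₁, j₂±m₂, J±M) = (1,2,4,1,4,2)
P² = 96/5
sum k=0..1:
  [0] +1/48 = 1/48
  [1] −1/6 = -1/6
S = -7/48
C² = P²·S² = 49/120 ; C = -0.639010

-0.639010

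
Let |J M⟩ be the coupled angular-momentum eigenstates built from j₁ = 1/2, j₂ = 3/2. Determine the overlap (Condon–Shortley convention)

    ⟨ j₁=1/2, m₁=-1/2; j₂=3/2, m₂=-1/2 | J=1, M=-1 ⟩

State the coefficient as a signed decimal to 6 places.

−√(1/4) ≈ -0.500000

j₁+j₂−J=1  J+j₁−j₂=0  J−j₁+j₂=2  j₁+j₂+J+1=4
(j₁±m₁, j₂±m₂, J±M) = (0,1,1,2,0,2)
P² = 1
sum k=1..1:
  [1] −1/2 = -1/2
S = -1/2
C² = P²·S² = 1/4 ; C = -0.500000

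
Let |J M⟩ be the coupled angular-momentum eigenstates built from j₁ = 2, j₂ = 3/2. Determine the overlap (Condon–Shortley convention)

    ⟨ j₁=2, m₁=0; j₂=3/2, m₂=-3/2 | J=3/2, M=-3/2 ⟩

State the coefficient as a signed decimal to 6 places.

+√(1/5) ≈ +0.447214

triangle: 2!·2!·1!/6! = 4/720
(j±m)!: 2!·2!·0!·3!·0!·3! = 144
prefactor² = (2J+1)·Δ·N² = 16/5
  k=0: +1/(0!·2!·2!·0!·0!·1!) = 1/4
Σ = 1/4  ⇒  CG² = 16/5·1/4² = 1/5
CG = +√(1/5) = +0.447214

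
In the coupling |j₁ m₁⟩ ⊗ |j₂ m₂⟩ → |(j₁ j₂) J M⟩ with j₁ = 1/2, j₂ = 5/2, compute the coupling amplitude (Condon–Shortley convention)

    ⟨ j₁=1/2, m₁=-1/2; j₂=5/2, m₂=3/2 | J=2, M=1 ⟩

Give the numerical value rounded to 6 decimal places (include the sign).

j₁+j₂−J=1  J+j₁−j₂=0  J−j₁+j₂=4  j₁+j₂+J+1=6
(j₁±m₁, j₂±m₂, J±M) = (0,1,4,1,3,1)
P² = 24
sum k=1..1:
  [1] −1/6 = -1/6
S = -1/6
C² = P²·S² = 2/3 ; C = -0.816497

-0.816497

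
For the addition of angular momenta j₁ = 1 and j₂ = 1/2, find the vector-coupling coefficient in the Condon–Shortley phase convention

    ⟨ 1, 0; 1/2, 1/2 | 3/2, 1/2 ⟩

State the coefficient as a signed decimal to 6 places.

+0.816497

j₁+j₂−J=0  J+j₁−j₂=2  J−j₁+j₂=1  j₁+j₂+J+1=4
(j₁±m₁, j₂±m₂, J±M) = (1,1,1,0,2,1)
P² = 2/3
sum k=0..0:
  [0] +1/1 = 1
S = 1
C² = P²·S² = 2/3 ; C = +0.816497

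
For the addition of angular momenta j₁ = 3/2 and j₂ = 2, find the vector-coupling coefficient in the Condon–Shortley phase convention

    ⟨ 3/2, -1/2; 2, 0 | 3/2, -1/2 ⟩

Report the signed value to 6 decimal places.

−√(1/5) = -0.447214

triangle: 2!×1!×2!/6! = 4/720
(j±m)!: 1!×2!×2!×2!×1!×2! = 16
prefactor² = (2J+1)×Δ×N² = 16/45
  k=1: −1/(1!×1!×1!×1!×0!×1!) = -1
  k=2: +1/(2!×0!×0!×0!×1!×2!) = 1/4
Σ = -3/4  ⇒  CG² = 16/45×(-3/4)² = 1/5
CG = −√(1/5) = -0.447214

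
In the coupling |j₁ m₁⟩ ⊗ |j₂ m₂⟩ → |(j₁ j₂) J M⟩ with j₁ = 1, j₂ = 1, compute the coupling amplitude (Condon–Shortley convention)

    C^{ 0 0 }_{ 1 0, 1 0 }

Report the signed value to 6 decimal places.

-0.577350  (= −√(1/3))

triangle: 2!×0!×0!/3! = 2/6
(j±m)!: 1!×1!×1!×1!×0!×0! = 1
prefactor² = (2J+1)×Δ×N² = 1/3
  k=1: −1/(1!×1!×0!×0!×0!×0!) = -1
Σ = -1  ⇒  CG² = 1/3×(-1)² = 1/3
CG = −√(1/3) = -0.577350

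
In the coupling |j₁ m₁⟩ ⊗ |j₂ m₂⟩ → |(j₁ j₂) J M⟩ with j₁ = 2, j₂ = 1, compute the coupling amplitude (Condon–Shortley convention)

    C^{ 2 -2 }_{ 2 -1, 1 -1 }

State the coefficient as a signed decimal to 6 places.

j₁+j₂−J=1  J+j₁−j₂=3  J−j₁+j₂=1  j₁+j₂+J+1=6
(j₁±m₁, j₂±m₂, J±M) = (1,3,0,2,0,4)
P² = 12
sum k=0..0:
  [0] +1/6 = 1/6
S = 1/6
C² = P²·S² = 1/3 ; C = +0.577350

+√(1/3) = +0.577350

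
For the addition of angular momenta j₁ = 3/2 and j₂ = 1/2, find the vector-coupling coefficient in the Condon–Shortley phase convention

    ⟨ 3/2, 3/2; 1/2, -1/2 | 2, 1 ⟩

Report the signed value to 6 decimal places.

+√(1/4) ≈ +0.500000

j₁+j₂−J=0  J+j₁−j₂=3  J−j₁+j₂=1  j₁+j₂+J+1=5
(j₁±m₁, j₂±m₂, J±M) = (3,0,0,1,3,1)
P² = 9
sum k=0..0:
  [0] +1/6 = 1/6
S = 1/6
C² = P²·S² = 1/4 ; C = +0.500000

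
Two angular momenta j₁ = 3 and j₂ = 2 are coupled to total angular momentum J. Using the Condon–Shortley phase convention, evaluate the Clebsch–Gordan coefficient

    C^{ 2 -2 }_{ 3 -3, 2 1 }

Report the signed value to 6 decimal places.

-0.597614

j₁+j₂−J=3  J+j₁−j₂=3  J−j₁+j₂=1  j₁+j₂+J+1=8
(j₁±m₁, j₂±m₂, J±M) = (0,6,3,1,0,4)
P² = 3240/7
sum k=3..3:
  [3] −1/36 = -1/36
S = -1/36
C² = P²·S² = 5/14 ; C = -0.597614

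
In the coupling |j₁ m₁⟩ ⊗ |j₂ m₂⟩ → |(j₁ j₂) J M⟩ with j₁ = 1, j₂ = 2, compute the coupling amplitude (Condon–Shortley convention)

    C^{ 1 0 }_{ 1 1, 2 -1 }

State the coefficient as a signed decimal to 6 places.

triangle: 2!*0!*2!/5! = 4/120
(j±m)!: 2!*0!*1!*3!*1!*1! = 12
prefactor² = (2J+1)*Δ*N² = 6/5
  k=0: +1/(0!*2!*0!*1!*0!*1!) = 1/2
Σ = 1/2  ⇒  CG² = 6/5*1/2² = 3/10
CG = +√(3/10) = +0.547723

+0.547723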